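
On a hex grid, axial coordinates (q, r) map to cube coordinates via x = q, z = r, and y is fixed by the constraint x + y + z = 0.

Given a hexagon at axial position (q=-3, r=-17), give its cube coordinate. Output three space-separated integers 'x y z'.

x = q = -3
z = r = -17
y = -x - z = -(-3) - (-17) = 20

Answer: -3 20 -17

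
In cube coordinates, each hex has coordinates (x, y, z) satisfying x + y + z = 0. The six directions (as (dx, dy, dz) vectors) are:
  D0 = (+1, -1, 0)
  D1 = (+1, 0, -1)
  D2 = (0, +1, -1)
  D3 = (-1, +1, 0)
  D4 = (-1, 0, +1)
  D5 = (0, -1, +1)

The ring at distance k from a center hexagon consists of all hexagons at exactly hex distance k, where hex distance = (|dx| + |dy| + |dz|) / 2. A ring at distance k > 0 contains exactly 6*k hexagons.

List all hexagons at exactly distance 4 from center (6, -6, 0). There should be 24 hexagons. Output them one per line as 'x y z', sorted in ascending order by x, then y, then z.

Walk ring at distance 4 from (6, -6, 0):
Start at center + D4*4 = (2, -6, 4)
  hex 0: (2, -6, 4)
  hex 1: (3, -7, 4)
  hex 2: (4, -8, 4)
  hex 3: (5, -9, 4)
  hex 4: (6, -10, 4)
  hex 5: (7, -10, 3)
  hex 6: (8, -10, 2)
  hex 7: (9, -10, 1)
  hex 8: (10, -10, 0)
  hex 9: (10, -9, -1)
  hex 10: (10, -8, -2)
  hex 11: (10, -7, -3)
  hex 12: (10, -6, -4)
  hex 13: (9, -5, -4)
  hex 14: (8, -4, -4)
  hex 15: (7, -3, -4)
  hex 16: (6, -2, -4)
  hex 17: (5, -2, -3)
  hex 18: (4, -2, -2)
  hex 19: (3, -2, -1)
  hex 20: (2, -2, 0)
  hex 21: (2, -3, 1)
  hex 22: (2, -4, 2)
  hex 23: (2, -5, 3)
Sorted: 24 hexes.

Answer: 2 -6 4
2 -5 3
2 -4 2
2 -3 1
2 -2 0
3 -7 4
3 -2 -1
4 -8 4
4 -2 -2
5 -9 4
5 -2 -3
6 -10 4
6 -2 -4
7 -10 3
7 -3 -4
8 -10 2
8 -4 -4
9 -10 1
9 -5 -4
10 -10 0
10 -9 -1
10 -8 -2
10 -7 -3
10 -6 -4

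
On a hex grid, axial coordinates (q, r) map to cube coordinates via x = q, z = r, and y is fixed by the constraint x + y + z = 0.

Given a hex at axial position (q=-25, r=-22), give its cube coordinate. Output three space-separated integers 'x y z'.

x = q = -25
z = r = -22
y = -x - z = -(-25) - (-22) = 47

Answer: -25 47 -22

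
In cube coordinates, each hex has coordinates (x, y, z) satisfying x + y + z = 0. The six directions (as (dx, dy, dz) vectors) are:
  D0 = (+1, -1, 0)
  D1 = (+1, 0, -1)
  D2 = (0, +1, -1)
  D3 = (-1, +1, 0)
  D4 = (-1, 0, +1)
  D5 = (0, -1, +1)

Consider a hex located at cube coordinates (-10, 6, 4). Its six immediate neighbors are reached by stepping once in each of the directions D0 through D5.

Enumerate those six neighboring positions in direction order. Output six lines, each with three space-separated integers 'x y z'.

Answer: -9 5 4
-9 6 3
-10 7 3
-11 7 4
-11 6 5
-10 5 5

Derivation:
Center: (-10, 6, 4). Add each direction:
  D0: (-10, 6, 4) + (1, -1, 0) = (-9, 5, 4)
  D1: (-10, 6, 4) + (1, 0, -1) = (-9, 6, 3)
  D2: (-10, 6, 4) + (0, 1, -1) = (-10, 7, 3)
  D3: (-10, 6, 4) + (-1, 1, 0) = (-11, 7, 4)
  D4: (-10, 6, 4) + (-1, 0, 1) = (-11, 6, 5)
  D5: (-10, 6, 4) + (0, -1, 1) = (-10, 5, 5)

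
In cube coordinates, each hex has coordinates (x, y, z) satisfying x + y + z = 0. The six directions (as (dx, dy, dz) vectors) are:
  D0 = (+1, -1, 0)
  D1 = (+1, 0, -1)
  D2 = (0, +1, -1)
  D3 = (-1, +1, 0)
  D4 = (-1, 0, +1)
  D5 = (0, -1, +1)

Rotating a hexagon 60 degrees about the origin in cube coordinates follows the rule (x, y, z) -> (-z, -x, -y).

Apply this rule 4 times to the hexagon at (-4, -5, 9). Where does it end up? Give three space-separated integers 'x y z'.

Answer: 9 -4 -5

Derivation:
Start: (-4, -5, 9)
Step 1: (-4, -5, 9) -> (-(9), -(-4), -(-5)) = (-9, 4, 5)
Step 2: (-9, 4, 5) -> (-(5), -(-9), -(4)) = (-5, 9, -4)
Step 3: (-5, 9, -4) -> (-(-4), -(-5), -(9)) = (4, 5, -9)
Step 4: (4, 5, -9) -> (-(-9), -(4), -(5)) = (9, -4, -5)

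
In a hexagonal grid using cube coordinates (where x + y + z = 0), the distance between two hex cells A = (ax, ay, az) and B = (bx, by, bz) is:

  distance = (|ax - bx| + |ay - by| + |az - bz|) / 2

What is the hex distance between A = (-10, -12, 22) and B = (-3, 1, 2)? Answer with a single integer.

|ax - bx| = |-10 - (-3)| = 7
|ay - by| = |-12 - 1| = 13
|az - bz| = |22 - 2| = 20
distance = (7 + 13 + 20) / 2 = 40 / 2 = 20

Answer: 20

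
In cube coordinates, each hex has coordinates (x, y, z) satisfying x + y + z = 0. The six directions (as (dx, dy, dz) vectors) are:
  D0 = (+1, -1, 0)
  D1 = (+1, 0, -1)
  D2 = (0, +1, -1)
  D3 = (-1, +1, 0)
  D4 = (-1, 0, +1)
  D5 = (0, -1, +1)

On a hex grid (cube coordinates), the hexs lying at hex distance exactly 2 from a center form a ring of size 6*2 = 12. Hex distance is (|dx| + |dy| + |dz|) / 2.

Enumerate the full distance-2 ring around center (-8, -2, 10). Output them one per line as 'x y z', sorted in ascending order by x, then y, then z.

Walk ring at distance 2 from (-8, -2, 10):
Start at center + D4*2 = (-10, -2, 12)
  hex 0: (-10, -2, 12)
  hex 1: (-9, -3, 12)
  hex 2: (-8, -4, 12)
  hex 3: (-7, -4, 11)
  hex 4: (-6, -4, 10)
  hex 5: (-6, -3, 9)
  hex 6: (-6, -2, 8)
  hex 7: (-7, -1, 8)
  hex 8: (-8, 0, 8)
  hex 9: (-9, 0, 9)
  hex 10: (-10, 0, 10)
  hex 11: (-10, -1, 11)
Sorted: 12 hexes.

Answer: -10 -2 12
-10 -1 11
-10 0 10
-9 -3 12
-9 0 9
-8 -4 12
-8 0 8
-7 -4 11
-7 -1 8
-6 -4 10
-6 -3 9
-6 -2 8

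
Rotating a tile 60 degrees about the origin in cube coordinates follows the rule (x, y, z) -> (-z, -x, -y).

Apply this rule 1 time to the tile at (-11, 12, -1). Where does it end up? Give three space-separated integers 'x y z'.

Start: (-11, 12, -1)
Step 1: (-11, 12, -1) -> (-(-1), -(-11), -(12)) = (1, 11, -12)

Answer: 1 11 -12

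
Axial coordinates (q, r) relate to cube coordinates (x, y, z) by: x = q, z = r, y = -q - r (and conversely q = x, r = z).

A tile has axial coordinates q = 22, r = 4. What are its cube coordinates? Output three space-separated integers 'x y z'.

x = q = 22
z = r = 4
y = -x - z = -(22) - (4) = -26

Answer: 22 -26 4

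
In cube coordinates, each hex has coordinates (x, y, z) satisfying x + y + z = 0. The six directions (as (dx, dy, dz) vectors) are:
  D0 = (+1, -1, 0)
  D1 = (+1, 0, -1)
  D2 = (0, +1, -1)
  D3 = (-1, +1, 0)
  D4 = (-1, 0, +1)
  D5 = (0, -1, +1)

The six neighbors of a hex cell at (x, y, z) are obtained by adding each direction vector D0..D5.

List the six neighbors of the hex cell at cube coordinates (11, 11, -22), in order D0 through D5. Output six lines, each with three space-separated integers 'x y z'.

Answer: 12 10 -22
12 11 -23
11 12 -23
10 12 -22
10 11 -21
11 10 -21

Derivation:
Center: (11, 11, -22). Add each direction:
  D0: (11, 11, -22) + (1, -1, 0) = (12, 10, -22)
  D1: (11, 11, -22) + (1, 0, -1) = (12, 11, -23)
  D2: (11, 11, -22) + (0, 1, -1) = (11, 12, -23)
  D3: (11, 11, -22) + (-1, 1, 0) = (10, 12, -22)
  D4: (11, 11, -22) + (-1, 0, 1) = (10, 11, -21)
  D5: (11, 11, -22) + (0, -1, 1) = (11, 10, -21)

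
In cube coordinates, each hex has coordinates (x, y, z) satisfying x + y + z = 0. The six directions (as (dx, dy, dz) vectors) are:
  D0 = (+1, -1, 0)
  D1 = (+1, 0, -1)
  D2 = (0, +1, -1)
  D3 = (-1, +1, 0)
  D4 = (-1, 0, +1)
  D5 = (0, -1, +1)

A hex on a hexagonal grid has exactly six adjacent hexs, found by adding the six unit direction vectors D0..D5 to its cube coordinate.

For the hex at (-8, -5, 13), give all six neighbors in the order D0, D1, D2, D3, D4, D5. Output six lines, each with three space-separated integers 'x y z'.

Answer: -7 -6 13
-7 -5 12
-8 -4 12
-9 -4 13
-9 -5 14
-8 -6 14

Derivation:
Center: (-8, -5, 13). Add each direction:
  D0: (-8, -5, 13) + (1, -1, 0) = (-7, -6, 13)
  D1: (-8, -5, 13) + (1, 0, -1) = (-7, -5, 12)
  D2: (-8, -5, 13) + (0, 1, -1) = (-8, -4, 12)
  D3: (-8, -5, 13) + (-1, 1, 0) = (-9, -4, 13)
  D4: (-8, -5, 13) + (-1, 0, 1) = (-9, -5, 14)
  D5: (-8, -5, 13) + (0, -1, 1) = (-8, -6, 14)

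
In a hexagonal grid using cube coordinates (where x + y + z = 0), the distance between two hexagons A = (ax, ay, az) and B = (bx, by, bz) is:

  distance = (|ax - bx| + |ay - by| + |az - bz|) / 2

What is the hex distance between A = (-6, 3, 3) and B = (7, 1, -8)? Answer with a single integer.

Answer: 13

Derivation:
|ax - bx| = |-6 - 7| = 13
|ay - by| = |3 - 1| = 2
|az - bz| = |3 - (-8)| = 11
distance = (13 + 2 + 11) / 2 = 26 / 2 = 13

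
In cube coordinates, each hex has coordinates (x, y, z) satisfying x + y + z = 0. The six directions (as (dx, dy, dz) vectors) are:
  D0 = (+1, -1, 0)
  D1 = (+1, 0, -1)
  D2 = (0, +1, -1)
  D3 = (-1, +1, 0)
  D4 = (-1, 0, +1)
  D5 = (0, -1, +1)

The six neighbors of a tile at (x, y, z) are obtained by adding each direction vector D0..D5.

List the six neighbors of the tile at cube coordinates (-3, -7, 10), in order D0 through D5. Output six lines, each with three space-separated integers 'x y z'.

Center: (-3, -7, 10). Add each direction:
  D0: (-3, -7, 10) + (1, -1, 0) = (-2, -8, 10)
  D1: (-3, -7, 10) + (1, 0, -1) = (-2, -7, 9)
  D2: (-3, -7, 10) + (0, 1, -1) = (-3, -6, 9)
  D3: (-3, -7, 10) + (-1, 1, 0) = (-4, -6, 10)
  D4: (-3, -7, 10) + (-1, 0, 1) = (-4, -7, 11)
  D5: (-3, -7, 10) + (0, -1, 1) = (-3, -8, 11)

Answer: -2 -8 10
-2 -7 9
-3 -6 9
-4 -6 10
-4 -7 11
-3 -8 11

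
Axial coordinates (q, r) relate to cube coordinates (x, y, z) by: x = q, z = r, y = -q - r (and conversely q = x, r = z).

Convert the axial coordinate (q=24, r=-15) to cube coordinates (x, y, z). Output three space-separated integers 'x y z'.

x = q = 24
z = r = -15
y = -x - z = -(24) - (-15) = -9

Answer: 24 -9 -15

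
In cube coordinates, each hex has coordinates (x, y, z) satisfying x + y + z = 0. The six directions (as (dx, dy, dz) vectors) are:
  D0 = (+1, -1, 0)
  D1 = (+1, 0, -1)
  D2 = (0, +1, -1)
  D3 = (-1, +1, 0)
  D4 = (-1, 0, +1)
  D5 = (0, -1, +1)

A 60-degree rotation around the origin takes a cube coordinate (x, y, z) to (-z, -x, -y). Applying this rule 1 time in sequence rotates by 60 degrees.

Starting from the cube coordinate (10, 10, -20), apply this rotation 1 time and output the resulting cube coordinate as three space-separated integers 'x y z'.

Answer: 20 -10 -10

Derivation:
Start: (10, 10, -20)
Step 1: (10, 10, -20) -> (-(-20), -(10), -(10)) = (20, -10, -10)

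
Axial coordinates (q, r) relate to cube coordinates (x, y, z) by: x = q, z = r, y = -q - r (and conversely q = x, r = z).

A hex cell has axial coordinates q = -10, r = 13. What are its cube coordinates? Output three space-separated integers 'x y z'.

x = q = -10
z = r = 13
y = -x - z = -(-10) - (13) = -3

Answer: -10 -3 13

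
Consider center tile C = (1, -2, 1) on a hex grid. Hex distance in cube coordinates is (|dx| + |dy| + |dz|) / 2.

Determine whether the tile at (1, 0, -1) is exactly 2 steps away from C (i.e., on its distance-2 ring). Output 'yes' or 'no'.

Answer: yes

Derivation:
|px - cx| = |1 - 1| = 0
|py - cy| = |0 - (-2)| = 2
|pz - cz| = |-1 - 1| = 2
distance = (0+2+2)/2 = 4/2 = 2
radius = 2; distance == radius -> yes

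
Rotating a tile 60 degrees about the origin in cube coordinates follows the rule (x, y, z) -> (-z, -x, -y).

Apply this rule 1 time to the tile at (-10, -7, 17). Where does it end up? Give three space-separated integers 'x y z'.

Start: (-10, -7, 17)
Step 1: (-10, -7, 17) -> (-(17), -(-10), -(-7)) = (-17, 10, 7)

Answer: -17 10 7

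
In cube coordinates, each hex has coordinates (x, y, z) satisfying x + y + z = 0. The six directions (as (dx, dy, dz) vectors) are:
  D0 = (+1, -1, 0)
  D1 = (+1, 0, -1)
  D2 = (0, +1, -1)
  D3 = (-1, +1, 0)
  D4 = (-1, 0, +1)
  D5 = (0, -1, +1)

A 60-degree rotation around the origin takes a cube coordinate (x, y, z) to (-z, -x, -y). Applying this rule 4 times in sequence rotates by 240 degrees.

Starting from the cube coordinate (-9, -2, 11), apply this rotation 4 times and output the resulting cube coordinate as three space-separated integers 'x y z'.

Start: (-9, -2, 11)
Step 1: (-9, -2, 11) -> (-(11), -(-9), -(-2)) = (-11, 9, 2)
Step 2: (-11, 9, 2) -> (-(2), -(-11), -(9)) = (-2, 11, -9)
Step 3: (-2, 11, -9) -> (-(-9), -(-2), -(11)) = (9, 2, -11)
Step 4: (9, 2, -11) -> (-(-11), -(9), -(2)) = (11, -9, -2)

Answer: 11 -9 -2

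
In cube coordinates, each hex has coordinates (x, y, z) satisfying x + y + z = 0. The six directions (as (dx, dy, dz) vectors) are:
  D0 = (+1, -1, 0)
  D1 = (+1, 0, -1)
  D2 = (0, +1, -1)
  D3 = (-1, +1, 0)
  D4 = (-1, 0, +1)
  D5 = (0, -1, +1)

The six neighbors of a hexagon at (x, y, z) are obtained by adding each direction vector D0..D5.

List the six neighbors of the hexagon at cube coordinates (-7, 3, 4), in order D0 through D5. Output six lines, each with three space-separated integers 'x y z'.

Answer: -6 2 4
-6 3 3
-7 4 3
-8 4 4
-8 3 5
-7 2 5

Derivation:
Center: (-7, 3, 4). Add each direction:
  D0: (-7, 3, 4) + (1, -1, 0) = (-6, 2, 4)
  D1: (-7, 3, 4) + (1, 0, -1) = (-6, 3, 3)
  D2: (-7, 3, 4) + (0, 1, -1) = (-7, 4, 3)
  D3: (-7, 3, 4) + (-1, 1, 0) = (-8, 4, 4)
  D4: (-7, 3, 4) + (-1, 0, 1) = (-8, 3, 5)
  D5: (-7, 3, 4) + (0, -1, 1) = (-7, 2, 5)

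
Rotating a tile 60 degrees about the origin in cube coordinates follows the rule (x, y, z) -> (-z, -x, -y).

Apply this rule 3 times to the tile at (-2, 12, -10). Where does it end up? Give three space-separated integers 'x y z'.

Answer: 2 -12 10

Derivation:
Start: (-2, 12, -10)
Step 1: (-2, 12, -10) -> (-(-10), -(-2), -(12)) = (10, 2, -12)
Step 2: (10, 2, -12) -> (-(-12), -(10), -(2)) = (12, -10, -2)
Step 3: (12, -10, -2) -> (-(-2), -(12), -(-10)) = (2, -12, 10)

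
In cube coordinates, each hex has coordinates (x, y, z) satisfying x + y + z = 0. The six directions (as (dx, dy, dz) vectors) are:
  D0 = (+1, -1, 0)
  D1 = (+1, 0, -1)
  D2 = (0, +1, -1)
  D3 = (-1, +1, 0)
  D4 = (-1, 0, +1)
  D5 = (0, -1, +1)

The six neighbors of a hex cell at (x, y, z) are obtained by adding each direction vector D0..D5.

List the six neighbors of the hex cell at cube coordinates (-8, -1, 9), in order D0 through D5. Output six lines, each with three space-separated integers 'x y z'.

Answer: -7 -2 9
-7 -1 8
-8 0 8
-9 0 9
-9 -1 10
-8 -2 10

Derivation:
Center: (-8, -1, 9). Add each direction:
  D0: (-8, -1, 9) + (1, -1, 0) = (-7, -2, 9)
  D1: (-8, -1, 9) + (1, 0, -1) = (-7, -1, 8)
  D2: (-8, -1, 9) + (0, 1, -1) = (-8, 0, 8)
  D3: (-8, -1, 9) + (-1, 1, 0) = (-9, 0, 9)
  D4: (-8, -1, 9) + (-1, 0, 1) = (-9, -1, 10)
  D5: (-8, -1, 9) + (0, -1, 1) = (-8, -2, 10)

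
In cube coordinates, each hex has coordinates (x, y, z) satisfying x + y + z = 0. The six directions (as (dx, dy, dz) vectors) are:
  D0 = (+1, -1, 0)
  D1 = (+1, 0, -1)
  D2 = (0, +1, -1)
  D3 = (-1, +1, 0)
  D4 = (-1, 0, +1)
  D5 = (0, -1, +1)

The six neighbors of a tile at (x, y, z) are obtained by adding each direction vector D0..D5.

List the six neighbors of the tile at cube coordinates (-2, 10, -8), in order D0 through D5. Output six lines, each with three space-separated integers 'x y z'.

Center: (-2, 10, -8). Add each direction:
  D0: (-2, 10, -8) + (1, -1, 0) = (-1, 9, -8)
  D1: (-2, 10, -8) + (1, 0, -1) = (-1, 10, -9)
  D2: (-2, 10, -8) + (0, 1, -1) = (-2, 11, -9)
  D3: (-2, 10, -8) + (-1, 1, 0) = (-3, 11, -8)
  D4: (-2, 10, -8) + (-1, 0, 1) = (-3, 10, -7)
  D5: (-2, 10, -8) + (0, -1, 1) = (-2, 9, -7)

Answer: -1 9 -8
-1 10 -9
-2 11 -9
-3 11 -8
-3 10 -7
-2 9 -7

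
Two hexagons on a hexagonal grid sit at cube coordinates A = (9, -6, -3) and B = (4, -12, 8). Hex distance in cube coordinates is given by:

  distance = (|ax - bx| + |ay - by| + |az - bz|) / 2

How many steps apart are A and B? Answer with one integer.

|ax - bx| = |9 - 4| = 5
|ay - by| = |-6 - (-12)| = 6
|az - bz| = |-3 - 8| = 11
distance = (5 + 6 + 11) / 2 = 22 / 2 = 11

Answer: 11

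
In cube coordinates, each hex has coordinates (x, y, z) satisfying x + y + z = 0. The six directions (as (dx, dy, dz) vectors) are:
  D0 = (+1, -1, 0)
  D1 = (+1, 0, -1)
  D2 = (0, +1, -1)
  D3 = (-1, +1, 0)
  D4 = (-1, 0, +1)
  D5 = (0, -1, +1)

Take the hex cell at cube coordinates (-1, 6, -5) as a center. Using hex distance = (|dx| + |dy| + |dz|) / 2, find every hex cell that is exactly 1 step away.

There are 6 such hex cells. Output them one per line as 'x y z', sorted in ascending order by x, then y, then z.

Walk ring at distance 1 from (-1, 6, -5):
Start at center + D4*1 = (-2, 6, -4)
  hex 0: (-2, 6, -4)
  hex 1: (-1, 5, -4)
  hex 2: (0, 5, -5)
  hex 3: (0, 6, -6)
  hex 4: (-1, 7, -6)
  hex 5: (-2, 7, -5)
Sorted: 6 hexes.

Answer: -2 6 -4
-2 7 -5
-1 5 -4
-1 7 -6
0 5 -5
0 6 -6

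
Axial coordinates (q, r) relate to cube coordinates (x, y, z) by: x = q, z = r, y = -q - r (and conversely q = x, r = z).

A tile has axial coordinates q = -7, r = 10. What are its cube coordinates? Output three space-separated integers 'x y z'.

x = q = -7
z = r = 10
y = -x - z = -(-7) - (10) = -3

Answer: -7 -3 10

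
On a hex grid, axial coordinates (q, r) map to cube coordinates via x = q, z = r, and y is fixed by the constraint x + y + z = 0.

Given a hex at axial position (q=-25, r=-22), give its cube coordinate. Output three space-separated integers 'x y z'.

x = q = -25
z = r = -22
y = -x - z = -(-25) - (-22) = 47

Answer: -25 47 -22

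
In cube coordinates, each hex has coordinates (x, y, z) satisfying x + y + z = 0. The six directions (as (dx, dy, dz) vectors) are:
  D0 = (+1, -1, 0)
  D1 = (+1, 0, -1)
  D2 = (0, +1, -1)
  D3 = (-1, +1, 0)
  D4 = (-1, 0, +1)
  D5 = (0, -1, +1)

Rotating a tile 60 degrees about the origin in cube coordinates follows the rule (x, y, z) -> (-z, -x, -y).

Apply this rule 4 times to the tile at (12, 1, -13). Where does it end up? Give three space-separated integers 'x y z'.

Start: (12, 1, -13)
Step 1: (12, 1, -13) -> (-(-13), -(12), -(1)) = (13, -12, -1)
Step 2: (13, -12, -1) -> (-(-1), -(13), -(-12)) = (1, -13, 12)
Step 3: (1, -13, 12) -> (-(12), -(1), -(-13)) = (-12, -1, 13)
Step 4: (-12, -1, 13) -> (-(13), -(-12), -(-1)) = (-13, 12, 1)

Answer: -13 12 1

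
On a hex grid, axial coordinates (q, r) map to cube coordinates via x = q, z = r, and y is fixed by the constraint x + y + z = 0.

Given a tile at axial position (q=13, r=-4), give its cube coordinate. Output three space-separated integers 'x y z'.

x = q = 13
z = r = -4
y = -x - z = -(13) - (-4) = -9

Answer: 13 -9 -4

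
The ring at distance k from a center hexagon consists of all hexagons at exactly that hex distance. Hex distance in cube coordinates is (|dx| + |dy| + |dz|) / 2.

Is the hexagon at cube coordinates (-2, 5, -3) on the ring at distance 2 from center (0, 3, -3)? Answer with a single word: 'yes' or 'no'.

Answer: yes

Derivation:
|px - cx| = |-2 - 0| = 2
|py - cy| = |5 - 3| = 2
|pz - cz| = |-3 - (-3)| = 0
distance = (2+2+0)/2 = 4/2 = 2
radius = 2; distance == radius -> yes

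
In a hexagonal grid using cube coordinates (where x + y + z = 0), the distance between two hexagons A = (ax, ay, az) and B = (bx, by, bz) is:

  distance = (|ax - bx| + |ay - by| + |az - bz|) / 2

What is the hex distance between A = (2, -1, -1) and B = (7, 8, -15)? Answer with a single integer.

|ax - bx| = |2 - 7| = 5
|ay - by| = |-1 - 8| = 9
|az - bz| = |-1 - (-15)| = 14
distance = (5 + 9 + 14) / 2 = 28 / 2 = 14

Answer: 14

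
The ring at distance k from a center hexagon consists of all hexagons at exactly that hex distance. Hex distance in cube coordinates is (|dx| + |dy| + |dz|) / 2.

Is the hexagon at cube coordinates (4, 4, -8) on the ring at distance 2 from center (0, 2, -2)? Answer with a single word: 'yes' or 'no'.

Answer: no

Derivation:
|px - cx| = |4 - 0| = 4
|py - cy| = |4 - 2| = 2
|pz - cz| = |-8 - (-2)| = 6
distance = (4+2+6)/2 = 12/2 = 6
radius = 2; distance != radius -> no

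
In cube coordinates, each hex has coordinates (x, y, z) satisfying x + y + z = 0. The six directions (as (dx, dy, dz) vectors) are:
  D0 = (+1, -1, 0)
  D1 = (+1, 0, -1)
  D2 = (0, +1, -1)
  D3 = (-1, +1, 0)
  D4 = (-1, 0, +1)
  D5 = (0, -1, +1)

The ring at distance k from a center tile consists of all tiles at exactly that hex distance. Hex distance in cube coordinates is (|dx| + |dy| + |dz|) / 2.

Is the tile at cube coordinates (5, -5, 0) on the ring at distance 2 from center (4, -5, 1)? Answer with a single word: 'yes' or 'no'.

|px - cx| = |5 - 4| = 1
|py - cy| = |-5 - (-5)| = 0
|pz - cz| = |0 - 1| = 1
distance = (1+0+1)/2 = 2/2 = 1
radius = 2; distance != radius -> no

Answer: no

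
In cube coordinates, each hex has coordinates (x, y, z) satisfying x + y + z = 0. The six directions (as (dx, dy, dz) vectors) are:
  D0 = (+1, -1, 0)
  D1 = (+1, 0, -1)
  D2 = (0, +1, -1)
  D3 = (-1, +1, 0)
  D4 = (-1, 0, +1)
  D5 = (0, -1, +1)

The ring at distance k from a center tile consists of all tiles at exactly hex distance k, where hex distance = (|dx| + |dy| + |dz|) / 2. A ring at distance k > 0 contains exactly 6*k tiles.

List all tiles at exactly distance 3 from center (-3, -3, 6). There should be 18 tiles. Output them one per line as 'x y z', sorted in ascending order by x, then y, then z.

Answer: -6 -3 9
-6 -2 8
-6 -1 7
-6 0 6
-5 -4 9
-5 0 5
-4 -5 9
-4 0 4
-3 -6 9
-3 0 3
-2 -6 8
-2 -1 3
-1 -6 7
-1 -2 3
0 -6 6
0 -5 5
0 -4 4
0 -3 3

Derivation:
Walk ring at distance 3 from (-3, -3, 6):
Start at center + D4*3 = (-6, -3, 9)
  hex 0: (-6, -3, 9)
  hex 1: (-5, -4, 9)
  hex 2: (-4, -5, 9)
  hex 3: (-3, -6, 9)
  hex 4: (-2, -6, 8)
  hex 5: (-1, -6, 7)
  hex 6: (0, -6, 6)
  hex 7: (0, -5, 5)
  hex 8: (0, -4, 4)
  hex 9: (0, -3, 3)
  hex 10: (-1, -2, 3)
  hex 11: (-2, -1, 3)
  hex 12: (-3, 0, 3)
  hex 13: (-4, 0, 4)
  hex 14: (-5, 0, 5)
  hex 15: (-6, 0, 6)
  hex 16: (-6, -1, 7)
  hex 17: (-6, -2, 8)
Sorted: 18 hexes.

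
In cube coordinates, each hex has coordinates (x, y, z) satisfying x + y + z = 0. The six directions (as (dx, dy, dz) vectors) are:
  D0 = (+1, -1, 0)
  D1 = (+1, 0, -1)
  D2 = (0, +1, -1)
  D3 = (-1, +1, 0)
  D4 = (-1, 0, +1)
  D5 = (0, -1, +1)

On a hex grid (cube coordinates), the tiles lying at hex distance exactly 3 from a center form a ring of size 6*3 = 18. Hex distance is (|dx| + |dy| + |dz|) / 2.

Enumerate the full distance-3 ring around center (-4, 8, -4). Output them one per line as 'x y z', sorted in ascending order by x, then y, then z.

Walk ring at distance 3 from (-4, 8, -4):
Start at center + D4*3 = (-7, 8, -1)
  hex 0: (-7, 8, -1)
  hex 1: (-6, 7, -1)
  hex 2: (-5, 6, -1)
  hex 3: (-4, 5, -1)
  hex 4: (-3, 5, -2)
  hex 5: (-2, 5, -3)
  hex 6: (-1, 5, -4)
  hex 7: (-1, 6, -5)
  hex 8: (-1, 7, -6)
  hex 9: (-1, 8, -7)
  hex 10: (-2, 9, -7)
  hex 11: (-3, 10, -7)
  hex 12: (-4, 11, -7)
  hex 13: (-5, 11, -6)
  hex 14: (-6, 11, -5)
  hex 15: (-7, 11, -4)
  hex 16: (-7, 10, -3)
  hex 17: (-7, 9, -2)
Sorted: 18 hexes.

Answer: -7 8 -1
-7 9 -2
-7 10 -3
-7 11 -4
-6 7 -1
-6 11 -5
-5 6 -1
-5 11 -6
-4 5 -1
-4 11 -7
-3 5 -2
-3 10 -7
-2 5 -3
-2 9 -7
-1 5 -4
-1 6 -5
-1 7 -6
-1 8 -7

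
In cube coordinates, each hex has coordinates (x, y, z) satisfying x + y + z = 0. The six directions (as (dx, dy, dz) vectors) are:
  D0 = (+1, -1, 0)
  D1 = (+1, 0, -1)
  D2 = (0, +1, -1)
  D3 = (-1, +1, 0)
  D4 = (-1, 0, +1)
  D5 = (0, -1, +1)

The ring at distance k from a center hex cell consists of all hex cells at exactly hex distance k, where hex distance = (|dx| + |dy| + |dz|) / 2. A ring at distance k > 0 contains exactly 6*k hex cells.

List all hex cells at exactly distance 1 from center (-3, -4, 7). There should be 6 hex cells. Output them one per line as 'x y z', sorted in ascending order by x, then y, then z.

Walk ring at distance 1 from (-3, -4, 7):
Start at center + D4*1 = (-4, -4, 8)
  hex 0: (-4, -4, 8)
  hex 1: (-3, -5, 8)
  hex 2: (-2, -5, 7)
  hex 3: (-2, -4, 6)
  hex 4: (-3, -3, 6)
  hex 5: (-4, -3, 7)
Sorted: 6 hexes.

Answer: -4 -4 8
-4 -3 7
-3 -5 8
-3 -3 6
-2 -5 7
-2 -4 6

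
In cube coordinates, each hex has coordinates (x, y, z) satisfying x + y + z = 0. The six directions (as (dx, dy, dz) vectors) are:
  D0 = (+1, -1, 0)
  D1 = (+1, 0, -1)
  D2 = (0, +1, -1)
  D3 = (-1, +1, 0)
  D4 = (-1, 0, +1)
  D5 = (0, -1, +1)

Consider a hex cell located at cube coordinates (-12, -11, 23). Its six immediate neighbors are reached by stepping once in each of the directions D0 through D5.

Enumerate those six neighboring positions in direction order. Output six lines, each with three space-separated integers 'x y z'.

Answer: -11 -12 23
-11 -11 22
-12 -10 22
-13 -10 23
-13 -11 24
-12 -12 24

Derivation:
Center: (-12, -11, 23). Add each direction:
  D0: (-12, -11, 23) + (1, -1, 0) = (-11, -12, 23)
  D1: (-12, -11, 23) + (1, 0, -1) = (-11, -11, 22)
  D2: (-12, -11, 23) + (0, 1, -1) = (-12, -10, 22)
  D3: (-12, -11, 23) + (-1, 1, 0) = (-13, -10, 23)
  D4: (-12, -11, 23) + (-1, 0, 1) = (-13, -11, 24)
  D5: (-12, -11, 23) + (0, -1, 1) = (-12, -12, 24)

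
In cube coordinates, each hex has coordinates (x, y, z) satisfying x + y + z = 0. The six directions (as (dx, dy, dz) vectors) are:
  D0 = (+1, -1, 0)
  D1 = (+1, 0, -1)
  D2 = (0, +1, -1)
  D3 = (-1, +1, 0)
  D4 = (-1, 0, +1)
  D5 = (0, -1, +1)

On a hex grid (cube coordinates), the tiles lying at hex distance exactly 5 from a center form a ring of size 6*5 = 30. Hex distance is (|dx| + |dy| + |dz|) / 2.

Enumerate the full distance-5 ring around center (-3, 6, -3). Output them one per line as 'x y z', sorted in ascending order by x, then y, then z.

Answer: -8 6 2
-8 7 1
-8 8 0
-8 9 -1
-8 10 -2
-8 11 -3
-7 5 2
-7 11 -4
-6 4 2
-6 11 -5
-5 3 2
-5 11 -6
-4 2 2
-4 11 -7
-3 1 2
-3 11 -8
-2 1 1
-2 10 -8
-1 1 0
-1 9 -8
0 1 -1
0 8 -8
1 1 -2
1 7 -8
2 1 -3
2 2 -4
2 3 -5
2 4 -6
2 5 -7
2 6 -8

Derivation:
Walk ring at distance 5 from (-3, 6, -3):
Start at center + D4*5 = (-8, 6, 2)
  hex 0: (-8, 6, 2)
  hex 1: (-7, 5, 2)
  hex 2: (-6, 4, 2)
  hex 3: (-5, 3, 2)
  hex 4: (-4, 2, 2)
  hex 5: (-3, 1, 2)
  hex 6: (-2, 1, 1)
  hex 7: (-1, 1, 0)
  hex 8: (0, 1, -1)
  hex 9: (1, 1, -2)
  hex 10: (2, 1, -3)
  hex 11: (2, 2, -4)
  hex 12: (2, 3, -5)
  hex 13: (2, 4, -6)
  hex 14: (2, 5, -7)
  hex 15: (2, 6, -8)
  hex 16: (1, 7, -8)
  hex 17: (0, 8, -8)
  hex 18: (-1, 9, -8)
  hex 19: (-2, 10, -8)
  hex 20: (-3, 11, -8)
  hex 21: (-4, 11, -7)
  hex 22: (-5, 11, -6)
  hex 23: (-6, 11, -5)
  hex 24: (-7, 11, -4)
  hex 25: (-8, 11, -3)
  hex 26: (-8, 10, -2)
  hex 27: (-8, 9, -1)
  hex 28: (-8, 8, 0)
  hex 29: (-8, 7, 1)
Sorted: 30 hexes.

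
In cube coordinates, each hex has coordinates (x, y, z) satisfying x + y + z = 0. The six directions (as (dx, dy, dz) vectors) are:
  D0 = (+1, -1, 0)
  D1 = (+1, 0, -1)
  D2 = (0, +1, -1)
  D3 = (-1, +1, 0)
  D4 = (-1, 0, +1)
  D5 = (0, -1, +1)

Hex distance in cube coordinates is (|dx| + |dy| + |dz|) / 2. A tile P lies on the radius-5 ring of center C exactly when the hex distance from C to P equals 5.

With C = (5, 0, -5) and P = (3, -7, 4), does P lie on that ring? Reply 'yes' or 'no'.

Answer: no

Derivation:
|px - cx| = |3 - 5| = 2
|py - cy| = |-7 - 0| = 7
|pz - cz| = |4 - (-5)| = 9
distance = (2+7+9)/2 = 18/2 = 9
radius = 5; distance != radius -> no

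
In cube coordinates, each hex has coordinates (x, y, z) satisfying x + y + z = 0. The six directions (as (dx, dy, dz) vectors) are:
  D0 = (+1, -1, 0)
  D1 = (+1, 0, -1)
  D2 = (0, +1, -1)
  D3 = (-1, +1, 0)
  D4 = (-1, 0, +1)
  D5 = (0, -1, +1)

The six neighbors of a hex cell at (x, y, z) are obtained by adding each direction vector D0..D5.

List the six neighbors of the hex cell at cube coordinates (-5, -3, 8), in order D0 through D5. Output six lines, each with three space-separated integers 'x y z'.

Answer: -4 -4 8
-4 -3 7
-5 -2 7
-6 -2 8
-6 -3 9
-5 -4 9

Derivation:
Center: (-5, -3, 8). Add each direction:
  D0: (-5, -3, 8) + (1, -1, 0) = (-4, -4, 8)
  D1: (-5, -3, 8) + (1, 0, -1) = (-4, -3, 7)
  D2: (-5, -3, 8) + (0, 1, -1) = (-5, -2, 7)
  D3: (-5, -3, 8) + (-1, 1, 0) = (-6, -2, 8)
  D4: (-5, -3, 8) + (-1, 0, 1) = (-6, -3, 9)
  D5: (-5, -3, 8) + (0, -1, 1) = (-5, -4, 9)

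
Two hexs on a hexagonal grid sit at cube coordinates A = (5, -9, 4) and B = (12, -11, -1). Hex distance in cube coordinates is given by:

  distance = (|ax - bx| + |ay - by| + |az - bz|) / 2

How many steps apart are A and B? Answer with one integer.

|ax - bx| = |5 - 12| = 7
|ay - by| = |-9 - (-11)| = 2
|az - bz| = |4 - (-1)| = 5
distance = (7 + 2 + 5) / 2 = 14 / 2 = 7

Answer: 7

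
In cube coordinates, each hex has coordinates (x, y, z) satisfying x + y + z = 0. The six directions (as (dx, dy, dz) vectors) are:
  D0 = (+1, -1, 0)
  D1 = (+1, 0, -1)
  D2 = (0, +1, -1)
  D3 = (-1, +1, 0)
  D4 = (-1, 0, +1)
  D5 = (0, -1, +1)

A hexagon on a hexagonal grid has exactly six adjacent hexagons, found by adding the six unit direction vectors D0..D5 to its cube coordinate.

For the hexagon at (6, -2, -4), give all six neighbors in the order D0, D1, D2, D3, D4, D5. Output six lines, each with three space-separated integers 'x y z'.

Center: (6, -2, -4). Add each direction:
  D0: (6, -2, -4) + (1, -1, 0) = (7, -3, -4)
  D1: (6, -2, -4) + (1, 0, -1) = (7, -2, -5)
  D2: (6, -2, -4) + (0, 1, -1) = (6, -1, -5)
  D3: (6, -2, -4) + (-1, 1, 0) = (5, -1, -4)
  D4: (6, -2, -4) + (-1, 0, 1) = (5, -2, -3)
  D5: (6, -2, -4) + (0, -1, 1) = (6, -3, -3)

Answer: 7 -3 -4
7 -2 -5
6 -1 -5
5 -1 -4
5 -2 -3
6 -3 -3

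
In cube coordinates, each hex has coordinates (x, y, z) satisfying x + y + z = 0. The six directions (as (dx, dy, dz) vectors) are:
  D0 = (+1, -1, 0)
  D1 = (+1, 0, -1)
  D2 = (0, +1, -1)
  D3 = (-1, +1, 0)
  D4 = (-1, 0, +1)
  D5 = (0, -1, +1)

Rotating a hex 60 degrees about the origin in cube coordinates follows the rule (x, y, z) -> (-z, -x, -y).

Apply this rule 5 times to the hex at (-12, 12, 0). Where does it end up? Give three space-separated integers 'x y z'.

Answer: -12 0 12

Derivation:
Start: (-12, 12, 0)
Step 1: (-12, 12, 0) -> (-(0), -(-12), -(12)) = (0, 12, -12)
Step 2: (0, 12, -12) -> (-(-12), -(0), -(12)) = (12, 0, -12)
Step 3: (12, 0, -12) -> (-(-12), -(12), -(0)) = (12, -12, 0)
Step 4: (12, -12, 0) -> (-(0), -(12), -(-12)) = (0, -12, 12)
Step 5: (0, -12, 12) -> (-(12), -(0), -(-12)) = (-12, 0, 12)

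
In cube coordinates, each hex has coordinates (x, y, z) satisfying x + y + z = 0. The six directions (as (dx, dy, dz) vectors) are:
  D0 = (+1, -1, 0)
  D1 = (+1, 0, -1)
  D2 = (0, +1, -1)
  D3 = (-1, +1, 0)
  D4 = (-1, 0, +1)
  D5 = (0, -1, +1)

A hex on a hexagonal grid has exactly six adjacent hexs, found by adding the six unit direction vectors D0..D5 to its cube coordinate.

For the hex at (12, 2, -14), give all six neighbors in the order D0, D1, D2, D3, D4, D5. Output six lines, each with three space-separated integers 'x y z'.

Center: (12, 2, -14). Add each direction:
  D0: (12, 2, -14) + (1, -1, 0) = (13, 1, -14)
  D1: (12, 2, -14) + (1, 0, -1) = (13, 2, -15)
  D2: (12, 2, -14) + (0, 1, -1) = (12, 3, -15)
  D3: (12, 2, -14) + (-1, 1, 0) = (11, 3, -14)
  D4: (12, 2, -14) + (-1, 0, 1) = (11, 2, -13)
  D5: (12, 2, -14) + (0, -1, 1) = (12, 1, -13)

Answer: 13 1 -14
13 2 -15
12 3 -15
11 3 -14
11 2 -13
12 1 -13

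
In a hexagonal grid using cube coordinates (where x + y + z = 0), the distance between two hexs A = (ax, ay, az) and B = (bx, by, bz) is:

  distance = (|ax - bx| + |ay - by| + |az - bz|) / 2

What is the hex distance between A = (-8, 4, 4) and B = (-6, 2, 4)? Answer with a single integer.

|ax - bx| = |-8 - (-6)| = 2
|ay - by| = |4 - 2| = 2
|az - bz| = |4 - 4| = 0
distance = (2 + 2 + 0) / 2 = 4 / 2 = 2

Answer: 2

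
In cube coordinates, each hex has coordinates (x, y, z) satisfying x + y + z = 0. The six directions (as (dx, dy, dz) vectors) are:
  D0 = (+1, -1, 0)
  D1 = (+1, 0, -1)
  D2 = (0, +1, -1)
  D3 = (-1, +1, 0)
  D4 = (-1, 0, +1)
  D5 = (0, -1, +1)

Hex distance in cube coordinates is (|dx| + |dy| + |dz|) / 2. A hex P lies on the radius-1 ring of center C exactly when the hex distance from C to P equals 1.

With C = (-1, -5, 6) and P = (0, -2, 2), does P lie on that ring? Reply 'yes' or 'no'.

|px - cx| = |0 - (-1)| = 1
|py - cy| = |-2 - (-5)| = 3
|pz - cz| = |2 - 6| = 4
distance = (1+3+4)/2 = 8/2 = 4
radius = 1; distance != radius -> no

Answer: no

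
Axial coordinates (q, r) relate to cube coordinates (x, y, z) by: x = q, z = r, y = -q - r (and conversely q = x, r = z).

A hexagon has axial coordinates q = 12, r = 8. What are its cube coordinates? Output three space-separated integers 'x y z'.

x = q = 12
z = r = 8
y = -x - z = -(12) - (8) = -20

Answer: 12 -20 8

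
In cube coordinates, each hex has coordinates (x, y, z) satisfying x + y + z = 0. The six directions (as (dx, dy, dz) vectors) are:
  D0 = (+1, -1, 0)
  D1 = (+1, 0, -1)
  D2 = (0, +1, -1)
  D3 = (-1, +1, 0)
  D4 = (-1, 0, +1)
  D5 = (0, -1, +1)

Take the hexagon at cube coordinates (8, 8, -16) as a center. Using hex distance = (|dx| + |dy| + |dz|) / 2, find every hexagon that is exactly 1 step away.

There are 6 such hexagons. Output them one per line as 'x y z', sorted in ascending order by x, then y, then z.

Answer: 7 8 -15
7 9 -16
8 7 -15
8 9 -17
9 7 -16
9 8 -17

Derivation:
Walk ring at distance 1 from (8, 8, -16):
Start at center + D4*1 = (7, 8, -15)
  hex 0: (7, 8, -15)
  hex 1: (8, 7, -15)
  hex 2: (9, 7, -16)
  hex 3: (9, 8, -17)
  hex 4: (8, 9, -17)
  hex 5: (7, 9, -16)
Sorted: 6 hexes.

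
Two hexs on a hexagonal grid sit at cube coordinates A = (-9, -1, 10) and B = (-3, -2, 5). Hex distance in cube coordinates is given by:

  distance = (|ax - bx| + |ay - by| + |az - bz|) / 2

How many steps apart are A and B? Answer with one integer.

|ax - bx| = |-9 - (-3)| = 6
|ay - by| = |-1 - (-2)| = 1
|az - bz| = |10 - 5| = 5
distance = (6 + 1 + 5) / 2 = 12 / 2 = 6

Answer: 6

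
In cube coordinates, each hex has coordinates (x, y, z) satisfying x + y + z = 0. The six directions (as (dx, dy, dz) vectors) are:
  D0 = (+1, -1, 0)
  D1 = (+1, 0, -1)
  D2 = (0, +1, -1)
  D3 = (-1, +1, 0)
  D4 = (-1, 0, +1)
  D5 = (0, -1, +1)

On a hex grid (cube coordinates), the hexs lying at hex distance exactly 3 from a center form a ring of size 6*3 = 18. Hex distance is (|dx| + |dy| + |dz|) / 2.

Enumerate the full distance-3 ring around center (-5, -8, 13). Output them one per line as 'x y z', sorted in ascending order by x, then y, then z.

Answer: -8 -8 16
-8 -7 15
-8 -6 14
-8 -5 13
-7 -9 16
-7 -5 12
-6 -10 16
-6 -5 11
-5 -11 16
-5 -5 10
-4 -11 15
-4 -6 10
-3 -11 14
-3 -7 10
-2 -11 13
-2 -10 12
-2 -9 11
-2 -8 10

Derivation:
Walk ring at distance 3 from (-5, -8, 13):
Start at center + D4*3 = (-8, -8, 16)
  hex 0: (-8, -8, 16)
  hex 1: (-7, -9, 16)
  hex 2: (-6, -10, 16)
  hex 3: (-5, -11, 16)
  hex 4: (-4, -11, 15)
  hex 5: (-3, -11, 14)
  hex 6: (-2, -11, 13)
  hex 7: (-2, -10, 12)
  hex 8: (-2, -9, 11)
  hex 9: (-2, -8, 10)
  hex 10: (-3, -7, 10)
  hex 11: (-4, -6, 10)
  hex 12: (-5, -5, 10)
  hex 13: (-6, -5, 11)
  hex 14: (-7, -5, 12)
  hex 15: (-8, -5, 13)
  hex 16: (-8, -6, 14)
  hex 17: (-8, -7, 15)
Sorted: 18 hexes.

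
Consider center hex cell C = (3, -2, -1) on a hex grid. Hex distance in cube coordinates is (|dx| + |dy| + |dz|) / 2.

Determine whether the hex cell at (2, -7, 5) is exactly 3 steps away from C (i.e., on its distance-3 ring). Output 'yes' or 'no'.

|px - cx| = |2 - 3| = 1
|py - cy| = |-7 - (-2)| = 5
|pz - cz| = |5 - (-1)| = 6
distance = (1+5+6)/2 = 12/2 = 6
radius = 3; distance != radius -> no

Answer: no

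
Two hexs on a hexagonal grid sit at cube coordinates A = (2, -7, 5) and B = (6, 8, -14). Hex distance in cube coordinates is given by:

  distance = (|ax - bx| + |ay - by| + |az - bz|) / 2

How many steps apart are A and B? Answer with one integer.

Answer: 19

Derivation:
|ax - bx| = |2 - 6| = 4
|ay - by| = |-7 - 8| = 15
|az - bz| = |5 - (-14)| = 19
distance = (4 + 15 + 19) / 2 = 38 / 2 = 19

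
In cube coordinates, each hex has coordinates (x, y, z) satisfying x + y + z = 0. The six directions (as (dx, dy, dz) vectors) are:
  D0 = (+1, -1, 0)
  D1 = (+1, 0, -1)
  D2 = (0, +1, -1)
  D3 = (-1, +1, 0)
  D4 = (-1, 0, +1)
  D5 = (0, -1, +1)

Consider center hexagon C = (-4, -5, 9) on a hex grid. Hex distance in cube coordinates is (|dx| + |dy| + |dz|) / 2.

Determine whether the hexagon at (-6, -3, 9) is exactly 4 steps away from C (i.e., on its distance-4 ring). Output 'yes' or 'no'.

Answer: no

Derivation:
|px - cx| = |-6 - (-4)| = 2
|py - cy| = |-3 - (-5)| = 2
|pz - cz| = |9 - 9| = 0
distance = (2+2+0)/2 = 4/2 = 2
radius = 4; distance != radius -> no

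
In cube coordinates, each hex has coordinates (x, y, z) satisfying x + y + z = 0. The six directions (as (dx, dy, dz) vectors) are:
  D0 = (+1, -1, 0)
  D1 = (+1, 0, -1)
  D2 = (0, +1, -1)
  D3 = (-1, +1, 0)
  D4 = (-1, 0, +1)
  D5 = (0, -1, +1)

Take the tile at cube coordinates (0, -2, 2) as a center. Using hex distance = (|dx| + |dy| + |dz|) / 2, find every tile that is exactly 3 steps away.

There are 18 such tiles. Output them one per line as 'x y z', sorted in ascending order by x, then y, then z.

Answer: -3 -2 5
-3 -1 4
-3 0 3
-3 1 2
-2 -3 5
-2 1 1
-1 -4 5
-1 1 0
0 -5 5
0 1 -1
1 -5 4
1 0 -1
2 -5 3
2 -1 -1
3 -5 2
3 -4 1
3 -3 0
3 -2 -1

Derivation:
Walk ring at distance 3 from (0, -2, 2):
Start at center + D4*3 = (-3, -2, 5)
  hex 0: (-3, -2, 5)
  hex 1: (-2, -3, 5)
  hex 2: (-1, -4, 5)
  hex 3: (0, -5, 5)
  hex 4: (1, -5, 4)
  hex 5: (2, -5, 3)
  hex 6: (3, -5, 2)
  hex 7: (3, -4, 1)
  hex 8: (3, -3, 0)
  hex 9: (3, -2, -1)
  hex 10: (2, -1, -1)
  hex 11: (1, 0, -1)
  hex 12: (0, 1, -1)
  hex 13: (-1, 1, 0)
  hex 14: (-2, 1, 1)
  hex 15: (-3, 1, 2)
  hex 16: (-3, 0, 3)
  hex 17: (-3, -1, 4)
Sorted: 18 hexes.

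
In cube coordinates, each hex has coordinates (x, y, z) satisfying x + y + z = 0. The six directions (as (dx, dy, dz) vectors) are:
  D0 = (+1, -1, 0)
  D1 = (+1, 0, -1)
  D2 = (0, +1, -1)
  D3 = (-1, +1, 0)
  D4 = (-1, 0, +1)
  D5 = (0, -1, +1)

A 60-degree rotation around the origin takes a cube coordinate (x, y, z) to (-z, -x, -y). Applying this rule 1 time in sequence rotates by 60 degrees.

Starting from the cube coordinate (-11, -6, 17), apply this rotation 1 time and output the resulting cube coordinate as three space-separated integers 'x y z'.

Answer: -17 11 6

Derivation:
Start: (-11, -6, 17)
Step 1: (-11, -6, 17) -> (-(17), -(-11), -(-6)) = (-17, 11, 6)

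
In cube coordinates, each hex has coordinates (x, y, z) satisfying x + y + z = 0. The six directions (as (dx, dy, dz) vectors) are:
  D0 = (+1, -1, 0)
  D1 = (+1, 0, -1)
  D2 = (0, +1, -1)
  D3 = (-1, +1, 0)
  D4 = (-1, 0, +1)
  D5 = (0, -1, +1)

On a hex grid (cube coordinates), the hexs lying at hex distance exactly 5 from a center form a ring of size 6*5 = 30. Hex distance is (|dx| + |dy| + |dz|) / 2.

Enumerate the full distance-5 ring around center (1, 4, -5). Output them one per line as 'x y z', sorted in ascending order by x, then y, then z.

Answer: -4 4 0
-4 5 -1
-4 6 -2
-4 7 -3
-4 8 -4
-4 9 -5
-3 3 0
-3 9 -6
-2 2 0
-2 9 -7
-1 1 0
-1 9 -8
0 0 0
0 9 -9
1 -1 0
1 9 -10
2 -1 -1
2 8 -10
3 -1 -2
3 7 -10
4 -1 -3
4 6 -10
5 -1 -4
5 5 -10
6 -1 -5
6 0 -6
6 1 -7
6 2 -8
6 3 -9
6 4 -10

Derivation:
Walk ring at distance 5 from (1, 4, -5):
Start at center + D4*5 = (-4, 4, 0)
  hex 0: (-4, 4, 0)
  hex 1: (-3, 3, 0)
  hex 2: (-2, 2, 0)
  hex 3: (-1, 1, 0)
  hex 4: (0, 0, 0)
  hex 5: (1, -1, 0)
  hex 6: (2, -1, -1)
  hex 7: (3, -1, -2)
  hex 8: (4, -1, -3)
  hex 9: (5, -1, -4)
  hex 10: (6, -1, -5)
  hex 11: (6, 0, -6)
  hex 12: (6, 1, -7)
  hex 13: (6, 2, -8)
  hex 14: (6, 3, -9)
  hex 15: (6, 4, -10)
  hex 16: (5, 5, -10)
  hex 17: (4, 6, -10)
  hex 18: (3, 7, -10)
  hex 19: (2, 8, -10)
  hex 20: (1, 9, -10)
  hex 21: (0, 9, -9)
  hex 22: (-1, 9, -8)
  hex 23: (-2, 9, -7)
  hex 24: (-3, 9, -6)
  hex 25: (-4, 9, -5)
  hex 26: (-4, 8, -4)
  hex 27: (-4, 7, -3)
  hex 28: (-4, 6, -2)
  hex 29: (-4, 5, -1)
Sorted: 30 hexes.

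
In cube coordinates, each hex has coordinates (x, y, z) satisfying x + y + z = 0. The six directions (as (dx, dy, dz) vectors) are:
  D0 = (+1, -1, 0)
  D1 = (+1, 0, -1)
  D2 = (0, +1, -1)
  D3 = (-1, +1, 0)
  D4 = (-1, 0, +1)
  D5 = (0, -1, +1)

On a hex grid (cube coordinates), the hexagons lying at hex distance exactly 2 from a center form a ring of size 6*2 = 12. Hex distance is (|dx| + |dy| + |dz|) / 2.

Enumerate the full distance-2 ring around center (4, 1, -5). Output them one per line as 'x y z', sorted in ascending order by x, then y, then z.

Walk ring at distance 2 from (4, 1, -5):
Start at center + D4*2 = (2, 1, -3)
  hex 0: (2, 1, -3)
  hex 1: (3, 0, -3)
  hex 2: (4, -1, -3)
  hex 3: (5, -1, -4)
  hex 4: (6, -1, -5)
  hex 5: (6, 0, -6)
  hex 6: (6, 1, -7)
  hex 7: (5, 2, -7)
  hex 8: (4, 3, -7)
  hex 9: (3, 3, -6)
  hex 10: (2, 3, -5)
  hex 11: (2, 2, -4)
Sorted: 12 hexes.

Answer: 2 1 -3
2 2 -4
2 3 -5
3 0 -3
3 3 -6
4 -1 -3
4 3 -7
5 -1 -4
5 2 -7
6 -1 -5
6 0 -6
6 1 -7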